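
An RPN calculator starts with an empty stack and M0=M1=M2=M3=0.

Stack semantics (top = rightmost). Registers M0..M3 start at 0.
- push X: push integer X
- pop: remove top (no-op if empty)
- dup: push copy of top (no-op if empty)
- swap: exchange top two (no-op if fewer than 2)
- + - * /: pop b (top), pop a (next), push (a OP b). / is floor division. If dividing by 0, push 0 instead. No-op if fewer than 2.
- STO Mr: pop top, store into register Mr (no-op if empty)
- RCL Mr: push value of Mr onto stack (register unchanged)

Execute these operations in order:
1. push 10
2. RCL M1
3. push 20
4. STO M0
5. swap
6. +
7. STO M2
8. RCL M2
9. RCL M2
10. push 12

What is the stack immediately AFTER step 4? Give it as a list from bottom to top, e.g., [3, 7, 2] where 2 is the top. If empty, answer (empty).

After op 1 (push 10): stack=[10] mem=[0,0,0,0]
After op 2 (RCL M1): stack=[10,0] mem=[0,0,0,0]
After op 3 (push 20): stack=[10,0,20] mem=[0,0,0,0]
After op 4 (STO M0): stack=[10,0] mem=[20,0,0,0]

[10, 0]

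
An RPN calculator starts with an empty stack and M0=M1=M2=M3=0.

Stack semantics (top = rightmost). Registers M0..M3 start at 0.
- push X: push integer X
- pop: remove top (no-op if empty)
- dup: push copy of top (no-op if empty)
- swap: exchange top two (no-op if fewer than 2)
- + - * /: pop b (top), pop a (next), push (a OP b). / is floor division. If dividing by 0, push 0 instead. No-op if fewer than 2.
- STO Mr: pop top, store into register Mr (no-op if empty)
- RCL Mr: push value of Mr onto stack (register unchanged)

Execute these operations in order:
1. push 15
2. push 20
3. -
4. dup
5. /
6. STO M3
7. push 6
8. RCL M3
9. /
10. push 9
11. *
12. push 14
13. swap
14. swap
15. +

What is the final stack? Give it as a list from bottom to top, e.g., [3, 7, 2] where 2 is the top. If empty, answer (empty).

Answer: [68]

Derivation:
After op 1 (push 15): stack=[15] mem=[0,0,0,0]
After op 2 (push 20): stack=[15,20] mem=[0,0,0,0]
After op 3 (-): stack=[-5] mem=[0,0,0,0]
After op 4 (dup): stack=[-5,-5] mem=[0,0,0,0]
After op 5 (/): stack=[1] mem=[0,0,0,0]
After op 6 (STO M3): stack=[empty] mem=[0,0,0,1]
After op 7 (push 6): stack=[6] mem=[0,0,0,1]
After op 8 (RCL M3): stack=[6,1] mem=[0,0,0,1]
After op 9 (/): stack=[6] mem=[0,0,0,1]
After op 10 (push 9): stack=[6,9] mem=[0,0,0,1]
After op 11 (*): stack=[54] mem=[0,0,0,1]
After op 12 (push 14): stack=[54,14] mem=[0,0,0,1]
After op 13 (swap): stack=[14,54] mem=[0,0,0,1]
After op 14 (swap): stack=[54,14] mem=[0,0,0,1]
After op 15 (+): stack=[68] mem=[0,0,0,1]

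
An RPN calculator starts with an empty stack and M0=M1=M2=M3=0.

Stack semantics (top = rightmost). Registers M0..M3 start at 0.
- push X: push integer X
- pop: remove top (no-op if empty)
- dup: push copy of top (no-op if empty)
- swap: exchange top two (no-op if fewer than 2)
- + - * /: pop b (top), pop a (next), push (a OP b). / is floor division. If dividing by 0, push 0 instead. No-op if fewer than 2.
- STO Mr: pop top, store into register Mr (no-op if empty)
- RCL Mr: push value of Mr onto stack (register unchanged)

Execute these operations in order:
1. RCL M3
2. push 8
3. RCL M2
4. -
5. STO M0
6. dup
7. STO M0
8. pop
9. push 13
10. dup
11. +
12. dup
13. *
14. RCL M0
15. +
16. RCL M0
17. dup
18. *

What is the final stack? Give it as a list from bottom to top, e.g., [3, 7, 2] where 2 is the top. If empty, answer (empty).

Answer: [676, 0]

Derivation:
After op 1 (RCL M3): stack=[0] mem=[0,0,0,0]
After op 2 (push 8): stack=[0,8] mem=[0,0,0,0]
After op 3 (RCL M2): stack=[0,8,0] mem=[0,0,0,0]
After op 4 (-): stack=[0,8] mem=[0,0,0,0]
After op 5 (STO M0): stack=[0] mem=[8,0,0,0]
After op 6 (dup): stack=[0,0] mem=[8,0,0,0]
After op 7 (STO M0): stack=[0] mem=[0,0,0,0]
After op 8 (pop): stack=[empty] mem=[0,0,0,0]
After op 9 (push 13): stack=[13] mem=[0,0,0,0]
After op 10 (dup): stack=[13,13] mem=[0,0,0,0]
After op 11 (+): stack=[26] mem=[0,0,0,0]
After op 12 (dup): stack=[26,26] mem=[0,0,0,0]
After op 13 (*): stack=[676] mem=[0,0,0,0]
After op 14 (RCL M0): stack=[676,0] mem=[0,0,0,0]
After op 15 (+): stack=[676] mem=[0,0,0,0]
After op 16 (RCL M0): stack=[676,0] mem=[0,0,0,0]
After op 17 (dup): stack=[676,0,0] mem=[0,0,0,0]
After op 18 (*): stack=[676,0] mem=[0,0,0,0]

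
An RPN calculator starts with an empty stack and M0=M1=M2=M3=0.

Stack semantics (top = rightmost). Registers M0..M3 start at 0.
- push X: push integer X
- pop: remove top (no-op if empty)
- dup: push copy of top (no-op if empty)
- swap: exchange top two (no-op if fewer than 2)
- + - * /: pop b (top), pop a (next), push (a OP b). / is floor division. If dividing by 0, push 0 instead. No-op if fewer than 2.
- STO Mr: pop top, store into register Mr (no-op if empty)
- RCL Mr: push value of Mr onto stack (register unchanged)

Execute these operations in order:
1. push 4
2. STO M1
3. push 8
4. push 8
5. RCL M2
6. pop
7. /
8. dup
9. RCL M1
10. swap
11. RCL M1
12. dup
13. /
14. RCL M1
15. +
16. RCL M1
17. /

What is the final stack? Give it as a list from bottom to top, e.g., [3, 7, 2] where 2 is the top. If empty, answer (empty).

After op 1 (push 4): stack=[4] mem=[0,0,0,0]
After op 2 (STO M1): stack=[empty] mem=[0,4,0,0]
After op 3 (push 8): stack=[8] mem=[0,4,0,0]
After op 4 (push 8): stack=[8,8] mem=[0,4,0,0]
After op 5 (RCL M2): stack=[8,8,0] mem=[0,4,0,0]
After op 6 (pop): stack=[8,8] mem=[0,4,0,0]
After op 7 (/): stack=[1] mem=[0,4,0,0]
After op 8 (dup): stack=[1,1] mem=[0,4,0,0]
After op 9 (RCL M1): stack=[1,1,4] mem=[0,4,0,0]
After op 10 (swap): stack=[1,4,1] mem=[0,4,0,0]
After op 11 (RCL M1): stack=[1,4,1,4] mem=[0,4,0,0]
After op 12 (dup): stack=[1,4,1,4,4] mem=[0,4,0,0]
After op 13 (/): stack=[1,4,1,1] mem=[0,4,0,0]
After op 14 (RCL M1): stack=[1,4,1,1,4] mem=[0,4,0,0]
After op 15 (+): stack=[1,4,1,5] mem=[0,4,0,0]
After op 16 (RCL M1): stack=[1,4,1,5,4] mem=[0,4,0,0]
After op 17 (/): stack=[1,4,1,1] mem=[0,4,0,0]

Answer: [1, 4, 1, 1]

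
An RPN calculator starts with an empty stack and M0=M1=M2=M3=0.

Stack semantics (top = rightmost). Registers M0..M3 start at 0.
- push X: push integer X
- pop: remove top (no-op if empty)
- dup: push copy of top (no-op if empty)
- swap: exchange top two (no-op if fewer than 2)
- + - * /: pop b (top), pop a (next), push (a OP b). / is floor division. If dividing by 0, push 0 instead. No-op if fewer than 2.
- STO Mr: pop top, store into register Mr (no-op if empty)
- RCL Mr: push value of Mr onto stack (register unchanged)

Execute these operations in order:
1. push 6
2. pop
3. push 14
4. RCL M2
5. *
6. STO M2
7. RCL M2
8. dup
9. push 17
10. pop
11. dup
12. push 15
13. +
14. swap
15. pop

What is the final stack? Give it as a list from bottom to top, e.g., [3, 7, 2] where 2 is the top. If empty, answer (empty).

After op 1 (push 6): stack=[6] mem=[0,0,0,0]
After op 2 (pop): stack=[empty] mem=[0,0,0,0]
After op 3 (push 14): stack=[14] mem=[0,0,0,0]
After op 4 (RCL M2): stack=[14,0] mem=[0,0,0,0]
After op 5 (*): stack=[0] mem=[0,0,0,0]
After op 6 (STO M2): stack=[empty] mem=[0,0,0,0]
After op 7 (RCL M2): stack=[0] mem=[0,0,0,0]
After op 8 (dup): stack=[0,0] mem=[0,0,0,0]
After op 9 (push 17): stack=[0,0,17] mem=[0,0,0,0]
After op 10 (pop): stack=[0,0] mem=[0,0,0,0]
After op 11 (dup): stack=[0,0,0] mem=[0,0,0,0]
After op 12 (push 15): stack=[0,0,0,15] mem=[0,0,0,0]
After op 13 (+): stack=[0,0,15] mem=[0,0,0,0]
After op 14 (swap): stack=[0,15,0] mem=[0,0,0,0]
After op 15 (pop): stack=[0,15] mem=[0,0,0,0]

Answer: [0, 15]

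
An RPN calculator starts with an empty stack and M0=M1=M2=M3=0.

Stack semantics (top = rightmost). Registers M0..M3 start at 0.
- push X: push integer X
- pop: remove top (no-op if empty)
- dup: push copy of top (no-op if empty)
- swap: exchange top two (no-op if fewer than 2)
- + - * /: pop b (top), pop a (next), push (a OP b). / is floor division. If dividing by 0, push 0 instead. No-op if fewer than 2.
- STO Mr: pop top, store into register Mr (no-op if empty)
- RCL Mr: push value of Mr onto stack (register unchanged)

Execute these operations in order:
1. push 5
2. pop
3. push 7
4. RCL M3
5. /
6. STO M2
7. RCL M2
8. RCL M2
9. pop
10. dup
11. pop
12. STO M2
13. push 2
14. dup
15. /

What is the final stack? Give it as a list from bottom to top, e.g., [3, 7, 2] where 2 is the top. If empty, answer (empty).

After op 1 (push 5): stack=[5] mem=[0,0,0,0]
After op 2 (pop): stack=[empty] mem=[0,0,0,0]
After op 3 (push 7): stack=[7] mem=[0,0,0,0]
After op 4 (RCL M3): stack=[7,0] mem=[0,0,0,0]
After op 5 (/): stack=[0] mem=[0,0,0,0]
After op 6 (STO M2): stack=[empty] mem=[0,0,0,0]
After op 7 (RCL M2): stack=[0] mem=[0,0,0,0]
After op 8 (RCL M2): stack=[0,0] mem=[0,0,0,0]
After op 9 (pop): stack=[0] mem=[0,0,0,0]
After op 10 (dup): stack=[0,0] mem=[0,0,0,0]
After op 11 (pop): stack=[0] mem=[0,0,0,0]
After op 12 (STO M2): stack=[empty] mem=[0,0,0,0]
After op 13 (push 2): stack=[2] mem=[0,0,0,0]
After op 14 (dup): stack=[2,2] mem=[0,0,0,0]
After op 15 (/): stack=[1] mem=[0,0,0,0]

Answer: [1]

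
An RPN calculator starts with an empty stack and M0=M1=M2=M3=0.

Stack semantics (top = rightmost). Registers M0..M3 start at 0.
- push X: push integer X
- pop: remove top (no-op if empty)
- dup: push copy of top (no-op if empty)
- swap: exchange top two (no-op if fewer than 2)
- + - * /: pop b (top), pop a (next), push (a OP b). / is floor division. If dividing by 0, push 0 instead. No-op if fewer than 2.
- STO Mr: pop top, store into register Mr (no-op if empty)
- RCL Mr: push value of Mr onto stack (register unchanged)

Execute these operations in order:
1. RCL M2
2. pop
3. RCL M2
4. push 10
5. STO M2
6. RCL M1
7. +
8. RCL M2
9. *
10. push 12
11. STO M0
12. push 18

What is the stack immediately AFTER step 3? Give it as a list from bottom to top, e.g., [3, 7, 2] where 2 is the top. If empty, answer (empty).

After op 1 (RCL M2): stack=[0] mem=[0,0,0,0]
After op 2 (pop): stack=[empty] mem=[0,0,0,0]
After op 3 (RCL M2): stack=[0] mem=[0,0,0,0]

[0]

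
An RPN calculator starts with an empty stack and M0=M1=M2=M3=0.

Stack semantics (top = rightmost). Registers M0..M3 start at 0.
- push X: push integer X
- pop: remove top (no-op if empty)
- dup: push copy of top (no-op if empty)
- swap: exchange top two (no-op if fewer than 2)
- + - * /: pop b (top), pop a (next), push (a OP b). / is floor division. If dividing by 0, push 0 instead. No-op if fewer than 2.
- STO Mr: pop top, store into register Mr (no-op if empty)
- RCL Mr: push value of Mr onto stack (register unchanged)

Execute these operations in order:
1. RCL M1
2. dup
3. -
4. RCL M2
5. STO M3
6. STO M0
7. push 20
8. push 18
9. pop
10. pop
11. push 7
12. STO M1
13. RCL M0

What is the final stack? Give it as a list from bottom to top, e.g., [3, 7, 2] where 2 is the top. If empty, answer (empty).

After op 1 (RCL M1): stack=[0] mem=[0,0,0,0]
After op 2 (dup): stack=[0,0] mem=[0,0,0,0]
After op 3 (-): stack=[0] mem=[0,0,0,0]
After op 4 (RCL M2): stack=[0,0] mem=[0,0,0,0]
After op 5 (STO M3): stack=[0] mem=[0,0,0,0]
After op 6 (STO M0): stack=[empty] mem=[0,0,0,0]
After op 7 (push 20): stack=[20] mem=[0,0,0,0]
After op 8 (push 18): stack=[20,18] mem=[0,0,0,0]
After op 9 (pop): stack=[20] mem=[0,0,0,0]
After op 10 (pop): stack=[empty] mem=[0,0,0,0]
After op 11 (push 7): stack=[7] mem=[0,0,0,0]
After op 12 (STO M1): stack=[empty] mem=[0,7,0,0]
After op 13 (RCL M0): stack=[0] mem=[0,7,0,0]

Answer: [0]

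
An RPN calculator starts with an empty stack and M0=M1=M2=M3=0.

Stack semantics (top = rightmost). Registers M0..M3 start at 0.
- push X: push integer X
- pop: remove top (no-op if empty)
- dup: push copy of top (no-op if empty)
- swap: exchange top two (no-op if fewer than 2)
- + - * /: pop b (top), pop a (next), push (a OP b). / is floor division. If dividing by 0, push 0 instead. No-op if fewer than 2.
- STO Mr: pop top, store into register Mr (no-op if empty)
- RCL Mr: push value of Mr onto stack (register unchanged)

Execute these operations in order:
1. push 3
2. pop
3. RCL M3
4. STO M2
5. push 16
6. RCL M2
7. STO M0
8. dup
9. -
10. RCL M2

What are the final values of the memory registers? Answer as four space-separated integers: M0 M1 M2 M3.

Answer: 0 0 0 0

Derivation:
After op 1 (push 3): stack=[3] mem=[0,0,0,0]
After op 2 (pop): stack=[empty] mem=[0,0,0,0]
After op 3 (RCL M3): stack=[0] mem=[0,0,0,0]
After op 4 (STO M2): stack=[empty] mem=[0,0,0,0]
After op 5 (push 16): stack=[16] mem=[0,0,0,0]
After op 6 (RCL M2): stack=[16,0] mem=[0,0,0,0]
After op 7 (STO M0): stack=[16] mem=[0,0,0,0]
After op 8 (dup): stack=[16,16] mem=[0,0,0,0]
After op 9 (-): stack=[0] mem=[0,0,0,0]
After op 10 (RCL M2): stack=[0,0] mem=[0,0,0,0]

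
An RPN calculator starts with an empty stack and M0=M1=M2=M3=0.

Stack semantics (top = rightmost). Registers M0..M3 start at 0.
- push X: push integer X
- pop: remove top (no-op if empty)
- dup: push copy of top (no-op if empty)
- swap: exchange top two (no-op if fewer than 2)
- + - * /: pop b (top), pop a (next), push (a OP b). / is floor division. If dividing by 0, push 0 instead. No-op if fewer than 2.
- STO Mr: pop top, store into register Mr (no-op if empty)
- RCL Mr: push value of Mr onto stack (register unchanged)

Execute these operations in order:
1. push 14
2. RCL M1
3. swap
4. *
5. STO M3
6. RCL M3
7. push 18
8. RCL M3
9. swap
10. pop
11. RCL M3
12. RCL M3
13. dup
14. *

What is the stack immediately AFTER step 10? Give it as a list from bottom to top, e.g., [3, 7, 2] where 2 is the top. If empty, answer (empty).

After op 1 (push 14): stack=[14] mem=[0,0,0,0]
After op 2 (RCL M1): stack=[14,0] mem=[0,0,0,0]
After op 3 (swap): stack=[0,14] mem=[0,0,0,0]
After op 4 (*): stack=[0] mem=[0,0,0,0]
After op 5 (STO M3): stack=[empty] mem=[0,0,0,0]
After op 6 (RCL M3): stack=[0] mem=[0,0,0,0]
After op 7 (push 18): stack=[0,18] mem=[0,0,0,0]
After op 8 (RCL M3): stack=[0,18,0] mem=[0,0,0,0]
After op 9 (swap): stack=[0,0,18] mem=[0,0,0,0]
After op 10 (pop): stack=[0,0] mem=[0,0,0,0]

[0, 0]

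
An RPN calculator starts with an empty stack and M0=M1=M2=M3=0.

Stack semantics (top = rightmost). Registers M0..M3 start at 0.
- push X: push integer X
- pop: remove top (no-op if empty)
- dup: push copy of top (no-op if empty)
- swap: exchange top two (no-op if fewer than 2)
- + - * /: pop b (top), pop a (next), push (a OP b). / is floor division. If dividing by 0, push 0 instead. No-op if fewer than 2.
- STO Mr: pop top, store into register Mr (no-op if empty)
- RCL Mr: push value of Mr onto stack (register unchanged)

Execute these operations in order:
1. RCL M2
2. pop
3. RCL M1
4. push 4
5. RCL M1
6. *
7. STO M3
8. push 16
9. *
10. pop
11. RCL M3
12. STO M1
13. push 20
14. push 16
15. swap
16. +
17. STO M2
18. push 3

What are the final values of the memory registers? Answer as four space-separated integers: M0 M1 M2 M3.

After op 1 (RCL M2): stack=[0] mem=[0,0,0,0]
After op 2 (pop): stack=[empty] mem=[0,0,0,0]
After op 3 (RCL M1): stack=[0] mem=[0,0,0,0]
After op 4 (push 4): stack=[0,4] mem=[0,0,0,0]
After op 5 (RCL M1): stack=[0,4,0] mem=[0,0,0,0]
After op 6 (*): stack=[0,0] mem=[0,0,0,0]
After op 7 (STO M3): stack=[0] mem=[0,0,0,0]
After op 8 (push 16): stack=[0,16] mem=[0,0,0,0]
After op 9 (*): stack=[0] mem=[0,0,0,0]
After op 10 (pop): stack=[empty] mem=[0,0,0,0]
After op 11 (RCL M3): stack=[0] mem=[0,0,0,0]
After op 12 (STO M1): stack=[empty] mem=[0,0,0,0]
After op 13 (push 20): stack=[20] mem=[0,0,0,0]
After op 14 (push 16): stack=[20,16] mem=[0,0,0,0]
After op 15 (swap): stack=[16,20] mem=[0,0,0,0]
After op 16 (+): stack=[36] mem=[0,0,0,0]
After op 17 (STO M2): stack=[empty] mem=[0,0,36,0]
After op 18 (push 3): stack=[3] mem=[0,0,36,0]

Answer: 0 0 36 0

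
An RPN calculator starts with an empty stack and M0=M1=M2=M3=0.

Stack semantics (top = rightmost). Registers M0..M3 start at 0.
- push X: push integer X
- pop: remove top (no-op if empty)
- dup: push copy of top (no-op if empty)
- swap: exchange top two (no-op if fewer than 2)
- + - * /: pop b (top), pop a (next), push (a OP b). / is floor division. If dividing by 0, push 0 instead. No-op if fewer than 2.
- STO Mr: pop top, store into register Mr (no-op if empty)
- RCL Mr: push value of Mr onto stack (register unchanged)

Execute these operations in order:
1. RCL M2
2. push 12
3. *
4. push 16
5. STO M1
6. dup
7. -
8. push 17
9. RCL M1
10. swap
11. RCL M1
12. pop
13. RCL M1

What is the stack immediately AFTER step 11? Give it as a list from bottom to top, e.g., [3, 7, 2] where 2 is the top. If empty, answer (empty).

After op 1 (RCL M2): stack=[0] mem=[0,0,0,0]
After op 2 (push 12): stack=[0,12] mem=[0,0,0,0]
After op 3 (*): stack=[0] mem=[0,0,0,0]
After op 4 (push 16): stack=[0,16] mem=[0,0,0,0]
After op 5 (STO M1): stack=[0] mem=[0,16,0,0]
After op 6 (dup): stack=[0,0] mem=[0,16,0,0]
After op 7 (-): stack=[0] mem=[0,16,0,0]
After op 8 (push 17): stack=[0,17] mem=[0,16,0,0]
After op 9 (RCL M1): stack=[0,17,16] mem=[0,16,0,0]
After op 10 (swap): stack=[0,16,17] mem=[0,16,0,0]
After op 11 (RCL M1): stack=[0,16,17,16] mem=[0,16,0,0]

[0, 16, 17, 16]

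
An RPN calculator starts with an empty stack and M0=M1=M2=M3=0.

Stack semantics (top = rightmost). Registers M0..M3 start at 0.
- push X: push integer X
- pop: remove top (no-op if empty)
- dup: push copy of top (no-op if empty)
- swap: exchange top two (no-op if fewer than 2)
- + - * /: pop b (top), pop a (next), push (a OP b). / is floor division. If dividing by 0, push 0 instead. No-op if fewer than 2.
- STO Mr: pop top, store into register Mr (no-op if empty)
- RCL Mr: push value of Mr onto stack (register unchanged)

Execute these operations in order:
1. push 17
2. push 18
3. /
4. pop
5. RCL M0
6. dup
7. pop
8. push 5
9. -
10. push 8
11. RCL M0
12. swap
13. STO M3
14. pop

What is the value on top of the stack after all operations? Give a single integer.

After op 1 (push 17): stack=[17] mem=[0,0,0,0]
After op 2 (push 18): stack=[17,18] mem=[0,0,0,0]
After op 3 (/): stack=[0] mem=[0,0,0,0]
After op 4 (pop): stack=[empty] mem=[0,0,0,0]
After op 5 (RCL M0): stack=[0] mem=[0,0,0,0]
After op 6 (dup): stack=[0,0] mem=[0,0,0,0]
After op 7 (pop): stack=[0] mem=[0,0,0,0]
After op 8 (push 5): stack=[0,5] mem=[0,0,0,0]
After op 9 (-): stack=[-5] mem=[0,0,0,0]
After op 10 (push 8): stack=[-5,8] mem=[0,0,0,0]
After op 11 (RCL M0): stack=[-5,8,0] mem=[0,0,0,0]
After op 12 (swap): stack=[-5,0,8] mem=[0,0,0,0]
After op 13 (STO M3): stack=[-5,0] mem=[0,0,0,8]
After op 14 (pop): stack=[-5] mem=[0,0,0,8]

Answer: -5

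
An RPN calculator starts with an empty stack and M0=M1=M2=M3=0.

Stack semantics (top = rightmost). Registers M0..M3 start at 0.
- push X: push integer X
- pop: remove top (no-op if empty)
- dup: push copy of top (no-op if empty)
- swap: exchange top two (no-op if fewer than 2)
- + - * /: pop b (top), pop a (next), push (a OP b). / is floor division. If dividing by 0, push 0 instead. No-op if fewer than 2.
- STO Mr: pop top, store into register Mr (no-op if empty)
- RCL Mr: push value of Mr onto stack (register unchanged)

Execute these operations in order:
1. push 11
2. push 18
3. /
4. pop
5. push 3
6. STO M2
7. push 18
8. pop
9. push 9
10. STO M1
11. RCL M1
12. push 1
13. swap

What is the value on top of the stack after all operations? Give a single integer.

Answer: 9

Derivation:
After op 1 (push 11): stack=[11] mem=[0,0,0,0]
After op 2 (push 18): stack=[11,18] mem=[0,0,0,0]
After op 3 (/): stack=[0] mem=[0,0,0,0]
After op 4 (pop): stack=[empty] mem=[0,0,0,0]
After op 5 (push 3): stack=[3] mem=[0,0,0,0]
After op 6 (STO M2): stack=[empty] mem=[0,0,3,0]
After op 7 (push 18): stack=[18] mem=[0,0,3,0]
After op 8 (pop): stack=[empty] mem=[0,0,3,0]
After op 9 (push 9): stack=[9] mem=[0,0,3,0]
After op 10 (STO M1): stack=[empty] mem=[0,9,3,0]
After op 11 (RCL M1): stack=[9] mem=[0,9,3,0]
After op 12 (push 1): stack=[9,1] mem=[0,9,3,0]
After op 13 (swap): stack=[1,9] mem=[0,9,3,0]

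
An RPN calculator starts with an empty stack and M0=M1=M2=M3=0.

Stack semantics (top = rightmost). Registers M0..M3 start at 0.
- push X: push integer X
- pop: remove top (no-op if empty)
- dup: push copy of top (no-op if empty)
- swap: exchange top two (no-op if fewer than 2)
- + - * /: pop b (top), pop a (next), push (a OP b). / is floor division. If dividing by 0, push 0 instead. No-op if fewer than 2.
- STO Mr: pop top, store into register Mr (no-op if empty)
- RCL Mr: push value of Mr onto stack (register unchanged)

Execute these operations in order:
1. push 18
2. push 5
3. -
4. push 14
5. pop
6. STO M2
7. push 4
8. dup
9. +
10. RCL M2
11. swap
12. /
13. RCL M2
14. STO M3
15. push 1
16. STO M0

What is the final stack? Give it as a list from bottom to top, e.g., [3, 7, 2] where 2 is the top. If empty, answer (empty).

Answer: [1]

Derivation:
After op 1 (push 18): stack=[18] mem=[0,0,0,0]
After op 2 (push 5): stack=[18,5] mem=[0,0,0,0]
After op 3 (-): stack=[13] mem=[0,0,0,0]
After op 4 (push 14): stack=[13,14] mem=[0,0,0,0]
After op 5 (pop): stack=[13] mem=[0,0,0,0]
After op 6 (STO M2): stack=[empty] mem=[0,0,13,0]
After op 7 (push 4): stack=[4] mem=[0,0,13,0]
After op 8 (dup): stack=[4,4] mem=[0,0,13,0]
After op 9 (+): stack=[8] mem=[0,0,13,0]
After op 10 (RCL M2): stack=[8,13] mem=[0,0,13,0]
After op 11 (swap): stack=[13,8] mem=[0,0,13,0]
After op 12 (/): stack=[1] mem=[0,0,13,0]
After op 13 (RCL M2): stack=[1,13] mem=[0,0,13,0]
After op 14 (STO M3): stack=[1] mem=[0,0,13,13]
After op 15 (push 1): stack=[1,1] mem=[0,0,13,13]
After op 16 (STO M0): stack=[1] mem=[1,0,13,13]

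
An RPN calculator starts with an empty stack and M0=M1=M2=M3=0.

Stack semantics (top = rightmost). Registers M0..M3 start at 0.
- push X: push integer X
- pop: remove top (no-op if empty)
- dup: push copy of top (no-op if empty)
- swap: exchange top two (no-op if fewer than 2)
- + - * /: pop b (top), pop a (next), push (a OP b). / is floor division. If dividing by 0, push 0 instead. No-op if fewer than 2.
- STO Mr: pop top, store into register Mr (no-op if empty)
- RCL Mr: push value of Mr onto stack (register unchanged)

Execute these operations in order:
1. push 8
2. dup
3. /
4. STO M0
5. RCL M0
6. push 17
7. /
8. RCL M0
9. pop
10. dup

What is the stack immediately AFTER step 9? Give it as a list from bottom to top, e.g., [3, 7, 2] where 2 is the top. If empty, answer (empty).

After op 1 (push 8): stack=[8] mem=[0,0,0,0]
After op 2 (dup): stack=[8,8] mem=[0,0,0,0]
After op 3 (/): stack=[1] mem=[0,0,0,0]
After op 4 (STO M0): stack=[empty] mem=[1,0,0,0]
After op 5 (RCL M0): stack=[1] mem=[1,0,0,0]
After op 6 (push 17): stack=[1,17] mem=[1,0,0,0]
After op 7 (/): stack=[0] mem=[1,0,0,0]
After op 8 (RCL M0): stack=[0,1] mem=[1,0,0,0]
After op 9 (pop): stack=[0] mem=[1,0,0,0]

[0]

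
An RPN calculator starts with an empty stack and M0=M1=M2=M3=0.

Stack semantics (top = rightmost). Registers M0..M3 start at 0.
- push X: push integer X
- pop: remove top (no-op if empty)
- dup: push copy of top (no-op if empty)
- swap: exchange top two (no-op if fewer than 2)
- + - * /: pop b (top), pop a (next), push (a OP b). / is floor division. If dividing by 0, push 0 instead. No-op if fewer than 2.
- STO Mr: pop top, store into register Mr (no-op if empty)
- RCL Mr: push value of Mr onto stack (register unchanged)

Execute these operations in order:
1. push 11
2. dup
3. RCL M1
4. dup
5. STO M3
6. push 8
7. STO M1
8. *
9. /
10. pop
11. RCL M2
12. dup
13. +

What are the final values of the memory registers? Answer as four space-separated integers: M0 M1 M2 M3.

After op 1 (push 11): stack=[11] mem=[0,0,0,0]
After op 2 (dup): stack=[11,11] mem=[0,0,0,0]
After op 3 (RCL M1): stack=[11,11,0] mem=[0,0,0,0]
After op 4 (dup): stack=[11,11,0,0] mem=[0,0,0,0]
After op 5 (STO M3): stack=[11,11,0] mem=[0,0,0,0]
After op 6 (push 8): stack=[11,11,0,8] mem=[0,0,0,0]
After op 7 (STO M1): stack=[11,11,0] mem=[0,8,0,0]
After op 8 (*): stack=[11,0] mem=[0,8,0,0]
After op 9 (/): stack=[0] mem=[0,8,0,0]
After op 10 (pop): stack=[empty] mem=[0,8,0,0]
After op 11 (RCL M2): stack=[0] mem=[0,8,0,0]
After op 12 (dup): stack=[0,0] mem=[0,8,0,0]
After op 13 (+): stack=[0] mem=[0,8,0,0]

Answer: 0 8 0 0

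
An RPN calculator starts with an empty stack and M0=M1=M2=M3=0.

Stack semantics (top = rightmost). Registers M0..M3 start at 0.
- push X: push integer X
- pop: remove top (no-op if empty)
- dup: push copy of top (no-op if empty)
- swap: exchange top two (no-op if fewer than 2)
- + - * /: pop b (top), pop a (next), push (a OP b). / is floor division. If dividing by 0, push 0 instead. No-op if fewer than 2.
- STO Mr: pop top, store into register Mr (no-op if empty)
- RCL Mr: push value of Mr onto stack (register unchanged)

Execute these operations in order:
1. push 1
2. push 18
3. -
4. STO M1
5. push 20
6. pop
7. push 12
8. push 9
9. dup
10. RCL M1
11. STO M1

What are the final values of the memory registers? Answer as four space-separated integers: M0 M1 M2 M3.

After op 1 (push 1): stack=[1] mem=[0,0,0,0]
After op 2 (push 18): stack=[1,18] mem=[0,0,0,0]
After op 3 (-): stack=[-17] mem=[0,0,0,0]
After op 4 (STO M1): stack=[empty] mem=[0,-17,0,0]
After op 5 (push 20): stack=[20] mem=[0,-17,0,0]
After op 6 (pop): stack=[empty] mem=[0,-17,0,0]
After op 7 (push 12): stack=[12] mem=[0,-17,0,0]
After op 8 (push 9): stack=[12,9] mem=[0,-17,0,0]
After op 9 (dup): stack=[12,9,9] mem=[0,-17,0,0]
After op 10 (RCL M1): stack=[12,9,9,-17] mem=[0,-17,0,0]
After op 11 (STO M1): stack=[12,9,9] mem=[0,-17,0,0]

Answer: 0 -17 0 0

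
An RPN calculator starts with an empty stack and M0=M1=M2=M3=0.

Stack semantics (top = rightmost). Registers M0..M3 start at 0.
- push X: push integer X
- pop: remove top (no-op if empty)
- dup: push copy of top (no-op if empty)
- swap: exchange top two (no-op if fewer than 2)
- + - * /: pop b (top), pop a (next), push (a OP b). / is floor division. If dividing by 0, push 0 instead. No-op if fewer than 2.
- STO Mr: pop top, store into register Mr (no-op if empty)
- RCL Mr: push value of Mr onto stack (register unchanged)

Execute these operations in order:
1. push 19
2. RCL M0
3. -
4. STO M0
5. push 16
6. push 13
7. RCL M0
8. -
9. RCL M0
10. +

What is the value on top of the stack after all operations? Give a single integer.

Answer: 13

Derivation:
After op 1 (push 19): stack=[19] mem=[0,0,0,0]
After op 2 (RCL M0): stack=[19,0] mem=[0,0,0,0]
After op 3 (-): stack=[19] mem=[0,0,0,0]
After op 4 (STO M0): stack=[empty] mem=[19,0,0,0]
After op 5 (push 16): stack=[16] mem=[19,0,0,0]
After op 6 (push 13): stack=[16,13] mem=[19,0,0,0]
After op 7 (RCL M0): stack=[16,13,19] mem=[19,0,0,0]
After op 8 (-): stack=[16,-6] mem=[19,0,0,0]
After op 9 (RCL M0): stack=[16,-6,19] mem=[19,0,0,0]
After op 10 (+): stack=[16,13] mem=[19,0,0,0]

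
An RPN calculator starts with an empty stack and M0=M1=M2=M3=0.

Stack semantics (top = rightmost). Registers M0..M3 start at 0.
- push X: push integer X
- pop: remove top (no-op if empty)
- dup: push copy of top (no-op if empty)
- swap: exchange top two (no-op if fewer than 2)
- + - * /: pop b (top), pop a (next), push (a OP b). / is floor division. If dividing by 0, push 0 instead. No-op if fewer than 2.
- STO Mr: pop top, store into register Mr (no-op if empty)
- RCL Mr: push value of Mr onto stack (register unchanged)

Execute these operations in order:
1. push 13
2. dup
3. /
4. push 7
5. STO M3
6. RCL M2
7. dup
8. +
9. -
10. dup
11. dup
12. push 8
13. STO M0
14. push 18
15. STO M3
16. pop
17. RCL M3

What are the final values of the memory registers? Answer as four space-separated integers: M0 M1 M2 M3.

After op 1 (push 13): stack=[13] mem=[0,0,0,0]
After op 2 (dup): stack=[13,13] mem=[0,0,0,0]
After op 3 (/): stack=[1] mem=[0,0,0,0]
After op 4 (push 7): stack=[1,7] mem=[0,0,0,0]
After op 5 (STO M3): stack=[1] mem=[0,0,0,7]
After op 6 (RCL M2): stack=[1,0] mem=[0,0,0,7]
After op 7 (dup): stack=[1,0,0] mem=[0,0,0,7]
After op 8 (+): stack=[1,0] mem=[0,0,0,7]
After op 9 (-): stack=[1] mem=[0,0,0,7]
After op 10 (dup): stack=[1,1] mem=[0,0,0,7]
After op 11 (dup): stack=[1,1,1] mem=[0,0,0,7]
After op 12 (push 8): stack=[1,1,1,8] mem=[0,0,0,7]
After op 13 (STO M0): stack=[1,1,1] mem=[8,0,0,7]
After op 14 (push 18): stack=[1,1,1,18] mem=[8,0,0,7]
After op 15 (STO M3): stack=[1,1,1] mem=[8,0,0,18]
After op 16 (pop): stack=[1,1] mem=[8,0,0,18]
After op 17 (RCL M3): stack=[1,1,18] mem=[8,0,0,18]

Answer: 8 0 0 18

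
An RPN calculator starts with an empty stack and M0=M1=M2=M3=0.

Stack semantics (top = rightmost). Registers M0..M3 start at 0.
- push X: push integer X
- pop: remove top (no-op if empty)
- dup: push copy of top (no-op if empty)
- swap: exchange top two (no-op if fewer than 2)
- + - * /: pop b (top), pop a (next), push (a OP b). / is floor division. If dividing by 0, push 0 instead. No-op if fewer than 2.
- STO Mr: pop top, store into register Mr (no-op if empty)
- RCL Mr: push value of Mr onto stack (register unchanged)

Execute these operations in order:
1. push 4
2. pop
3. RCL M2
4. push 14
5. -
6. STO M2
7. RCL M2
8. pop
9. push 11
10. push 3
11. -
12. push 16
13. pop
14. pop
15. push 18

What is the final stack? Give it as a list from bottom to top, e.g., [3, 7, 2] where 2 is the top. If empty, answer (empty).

Answer: [18]

Derivation:
After op 1 (push 4): stack=[4] mem=[0,0,0,0]
After op 2 (pop): stack=[empty] mem=[0,0,0,0]
After op 3 (RCL M2): stack=[0] mem=[0,0,0,0]
After op 4 (push 14): stack=[0,14] mem=[0,0,0,0]
After op 5 (-): stack=[-14] mem=[0,0,0,0]
After op 6 (STO M2): stack=[empty] mem=[0,0,-14,0]
After op 7 (RCL M2): stack=[-14] mem=[0,0,-14,0]
After op 8 (pop): stack=[empty] mem=[0,0,-14,0]
After op 9 (push 11): stack=[11] mem=[0,0,-14,0]
After op 10 (push 3): stack=[11,3] mem=[0,0,-14,0]
After op 11 (-): stack=[8] mem=[0,0,-14,0]
After op 12 (push 16): stack=[8,16] mem=[0,0,-14,0]
After op 13 (pop): stack=[8] mem=[0,0,-14,0]
After op 14 (pop): stack=[empty] mem=[0,0,-14,0]
After op 15 (push 18): stack=[18] mem=[0,0,-14,0]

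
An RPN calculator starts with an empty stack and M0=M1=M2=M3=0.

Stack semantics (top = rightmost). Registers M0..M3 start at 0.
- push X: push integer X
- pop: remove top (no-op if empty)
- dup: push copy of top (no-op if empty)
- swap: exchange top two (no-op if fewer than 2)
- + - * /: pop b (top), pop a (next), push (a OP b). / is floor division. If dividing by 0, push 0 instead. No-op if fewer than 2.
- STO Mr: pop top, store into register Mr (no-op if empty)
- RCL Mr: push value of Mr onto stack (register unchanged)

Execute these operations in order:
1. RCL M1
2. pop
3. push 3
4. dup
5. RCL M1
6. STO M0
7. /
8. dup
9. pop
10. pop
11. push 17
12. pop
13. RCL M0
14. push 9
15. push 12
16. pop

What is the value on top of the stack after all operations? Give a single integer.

Answer: 9

Derivation:
After op 1 (RCL M1): stack=[0] mem=[0,0,0,0]
After op 2 (pop): stack=[empty] mem=[0,0,0,0]
After op 3 (push 3): stack=[3] mem=[0,0,0,0]
After op 4 (dup): stack=[3,3] mem=[0,0,0,0]
After op 5 (RCL M1): stack=[3,3,0] mem=[0,0,0,0]
After op 6 (STO M0): stack=[3,3] mem=[0,0,0,0]
After op 7 (/): stack=[1] mem=[0,0,0,0]
After op 8 (dup): stack=[1,1] mem=[0,0,0,0]
After op 9 (pop): stack=[1] mem=[0,0,0,0]
After op 10 (pop): stack=[empty] mem=[0,0,0,0]
After op 11 (push 17): stack=[17] mem=[0,0,0,0]
After op 12 (pop): stack=[empty] mem=[0,0,0,0]
After op 13 (RCL M0): stack=[0] mem=[0,0,0,0]
After op 14 (push 9): stack=[0,9] mem=[0,0,0,0]
After op 15 (push 12): stack=[0,9,12] mem=[0,0,0,0]
After op 16 (pop): stack=[0,9] mem=[0,0,0,0]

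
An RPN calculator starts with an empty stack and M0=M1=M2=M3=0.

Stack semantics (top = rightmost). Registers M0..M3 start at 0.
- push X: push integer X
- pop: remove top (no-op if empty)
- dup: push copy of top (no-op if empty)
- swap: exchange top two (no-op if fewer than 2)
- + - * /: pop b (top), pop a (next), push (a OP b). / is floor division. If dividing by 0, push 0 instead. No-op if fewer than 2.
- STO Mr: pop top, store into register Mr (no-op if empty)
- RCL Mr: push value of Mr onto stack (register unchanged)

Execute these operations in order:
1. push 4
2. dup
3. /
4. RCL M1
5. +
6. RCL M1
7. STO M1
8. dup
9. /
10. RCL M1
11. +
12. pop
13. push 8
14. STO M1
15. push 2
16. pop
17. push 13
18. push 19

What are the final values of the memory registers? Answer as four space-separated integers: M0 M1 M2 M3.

Answer: 0 8 0 0

Derivation:
After op 1 (push 4): stack=[4] mem=[0,0,0,0]
After op 2 (dup): stack=[4,4] mem=[0,0,0,0]
After op 3 (/): stack=[1] mem=[0,0,0,0]
After op 4 (RCL M1): stack=[1,0] mem=[0,0,0,0]
After op 5 (+): stack=[1] mem=[0,0,0,0]
After op 6 (RCL M1): stack=[1,0] mem=[0,0,0,0]
After op 7 (STO M1): stack=[1] mem=[0,0,0,0]
After op 8 (dup): stack=[1,1] mem=[0,0,0,0]
After op 9 (/): stack=[1] mem=[0,0,0,0]
After op 10 (RCL M1): stack=[1,0] mem=[0,0,0,0]
After op 11 (+): stack=[1] mem=[0,0,0,0]
After op 12 (pop): stack=[empty] mem=[0,0,0,0]
After op 13 (push 8): stack=[8] mem=[0,0,0,0]
After op 14 (STO M1): stack=[empty] mem=[0,8,0,0]
After op 15 (push 2): stack=[2] mem=[0,8,0,0]
After op 16 (pop): stack=[empty] mem=[0,8,0,0]
After op 17 (push 13): stack=[13] mem=[0,8,0,0]
After op 18 (push 19): stack=[13,19] mem=[0,8,0,0]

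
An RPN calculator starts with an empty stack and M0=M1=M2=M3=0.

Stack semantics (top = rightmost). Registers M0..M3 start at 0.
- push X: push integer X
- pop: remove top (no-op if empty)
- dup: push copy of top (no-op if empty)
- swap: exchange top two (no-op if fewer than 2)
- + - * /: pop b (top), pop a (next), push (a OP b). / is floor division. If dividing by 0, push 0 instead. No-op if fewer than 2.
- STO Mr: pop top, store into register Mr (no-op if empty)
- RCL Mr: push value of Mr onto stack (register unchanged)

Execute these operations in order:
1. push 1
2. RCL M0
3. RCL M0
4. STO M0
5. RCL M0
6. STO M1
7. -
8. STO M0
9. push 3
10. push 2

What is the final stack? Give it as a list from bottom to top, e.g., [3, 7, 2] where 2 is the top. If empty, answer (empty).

Answer: [3, 2]

Derivation:
After op 1 (push 1): stack=[1] mem=[0,0,0,0]
After op 2 (RCL M0): stack=[1,0] mem=[0,0,0,0]
After op 3 (RCL M0): stack=[1,0,0] mem=[0,0,0,0]
After op 4 (STO M0): stack=[1,0] mem=[0,0,0,0]
After op 5 (RCL M0): stack=[1,0,0] mem=[0,0,0,0]
After op 6 (STO M1): stack=[1,0] mem=[0,0,0,0]
After op 7 (-): stack=[1] mem=[0,0,0,0]
After op 8 (STO M0): stack=[empty] mem=[1,0,0,0]
After op 9 (push 3): stack=[3] mem=[1,0,0,0]
After op 10 (push 2): stack=[3,2] mem=[1,0,0,0]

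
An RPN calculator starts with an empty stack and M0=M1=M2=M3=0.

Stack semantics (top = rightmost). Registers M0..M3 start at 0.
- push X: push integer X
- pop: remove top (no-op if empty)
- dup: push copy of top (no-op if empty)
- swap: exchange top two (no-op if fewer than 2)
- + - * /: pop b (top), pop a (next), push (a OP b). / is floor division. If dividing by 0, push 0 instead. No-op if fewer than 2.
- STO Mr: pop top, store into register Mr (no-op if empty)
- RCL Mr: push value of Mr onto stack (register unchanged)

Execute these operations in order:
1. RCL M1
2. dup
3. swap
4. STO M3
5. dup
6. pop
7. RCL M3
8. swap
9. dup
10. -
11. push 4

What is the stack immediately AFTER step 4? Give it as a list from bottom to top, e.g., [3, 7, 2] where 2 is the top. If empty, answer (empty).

After op 1 (RCL M1): stack=[0] mem=[0,0,0,0]
After op 2 (dup): stack=[0,0] mem=[0,0,0,0]
After op 3 (swap): stack=[0,0] mem=[0,0,0,0]
After op 4 (STO M3): stack=[0] mem=[0,0,0,0]

[0]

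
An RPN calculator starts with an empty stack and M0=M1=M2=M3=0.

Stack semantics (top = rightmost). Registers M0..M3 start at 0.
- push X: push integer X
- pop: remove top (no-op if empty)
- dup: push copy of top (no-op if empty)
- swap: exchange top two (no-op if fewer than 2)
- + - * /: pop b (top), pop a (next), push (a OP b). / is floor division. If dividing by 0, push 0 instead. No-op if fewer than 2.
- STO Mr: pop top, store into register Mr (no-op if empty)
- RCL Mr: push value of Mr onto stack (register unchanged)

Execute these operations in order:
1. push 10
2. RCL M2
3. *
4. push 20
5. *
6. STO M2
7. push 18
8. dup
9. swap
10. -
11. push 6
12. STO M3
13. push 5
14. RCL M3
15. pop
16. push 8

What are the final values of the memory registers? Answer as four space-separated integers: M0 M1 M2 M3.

Answer: 0 0 0 6

Derivation:
After op 1 (push 10): stack=[10] mem=[0,0,0,0]
After op 2 (RCL M2): stack=[10,0] mem=[0,0,0,0]
After op 3 (*): stack=[0] mem=[0,0,0,0]
After op 4 (push 20): stack=[0,20] mem=[0,0,0,0]
After op 5 (*): stack=[0] mem=[0,0,0,0]
After op 6 (STO M2): stack=[empty] mem=[0,0,0,0]
After op 7 (push 18): stack=[18] mem=[0,0,0,0]
After op 8 (dup): stack=[18,18] mem=[0,0,0,0]
After op 9 (swap): stack=[18,18] mem=[0,0,0,0]
After op 10 (-): stack=[0] mem=[0,0,0,0]
After op 11 (push 6): stack=[0,6] mem=[0,0,0,0]
After op 12 (STO M3): stack=[0] mem=[0,0,0,6]
After op 13 (push 5): stack=[0,5] mem=[0,0,0,6]
After op 14 (RCL M3): stack=[0,5,6] mem=[0,0,0,6]
After op 15 (pop): stack=[0,5] mem=[0,0,0,6]
After op 16 (push 8): stack=[0,5,8] mem=[0,0,0,6]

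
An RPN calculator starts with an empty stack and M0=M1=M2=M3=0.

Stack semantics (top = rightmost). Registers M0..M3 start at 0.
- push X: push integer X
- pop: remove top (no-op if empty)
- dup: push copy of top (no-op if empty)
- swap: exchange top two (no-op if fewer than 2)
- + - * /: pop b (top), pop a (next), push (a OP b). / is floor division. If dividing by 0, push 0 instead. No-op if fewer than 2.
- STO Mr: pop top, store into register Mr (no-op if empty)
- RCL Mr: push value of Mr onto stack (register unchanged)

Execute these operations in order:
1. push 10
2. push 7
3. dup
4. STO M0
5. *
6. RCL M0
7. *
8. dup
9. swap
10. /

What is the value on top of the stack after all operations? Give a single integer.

After op 1 (push 10): stack=[10] mem=[0,0,0,0]
After op 2 (push 7): stack=[10,7] mem=[0,0,0,0]
After op 3 (dup): stack=[10,7,7] mem=[0,0,0,0]
After op 4 (STO M0): stack=[10,7] mem=[7,0,0,0]
After op 5 (*): stack=[70] mem=[7,0,0,0]
After op 6 (RCL M0): stack=[70,7] mem=[7,0,0,0]
After op 7 (*): stack=[490] mem=[7,0,0,0]
After op 8 (dup): stack=[490,490] mem=[7,0,0,0]
After op 9 (swap): stack=[490,490] mem=[7,0,0,0]
After op 10 (/): stack=[1] mem=[7,0,0,0]

Answer: 1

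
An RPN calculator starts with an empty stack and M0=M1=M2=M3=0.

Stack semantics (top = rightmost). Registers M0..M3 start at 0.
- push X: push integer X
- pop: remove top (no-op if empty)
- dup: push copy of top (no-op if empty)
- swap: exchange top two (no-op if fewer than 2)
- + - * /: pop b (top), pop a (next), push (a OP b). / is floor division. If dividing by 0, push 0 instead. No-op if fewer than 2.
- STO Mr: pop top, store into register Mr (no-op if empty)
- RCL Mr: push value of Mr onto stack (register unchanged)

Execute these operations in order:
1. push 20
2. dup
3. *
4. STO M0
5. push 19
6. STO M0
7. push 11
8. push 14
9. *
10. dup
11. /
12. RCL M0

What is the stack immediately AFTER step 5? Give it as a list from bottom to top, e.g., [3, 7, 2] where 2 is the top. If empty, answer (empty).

After op 1 (push 20): stack=[20] mem=[0,0,0,0]
After op 2 (dup): stack=[20,20] mem=[0,0,0,0]
After op 3 (*): stack=[400] mem=[0,0,0,0]
After op 4 (STO M0): stack=[empty] mem=[400,0,0,0]
After op 5 (push 19): stack=[19] mem=[400,0,0,0]

[19]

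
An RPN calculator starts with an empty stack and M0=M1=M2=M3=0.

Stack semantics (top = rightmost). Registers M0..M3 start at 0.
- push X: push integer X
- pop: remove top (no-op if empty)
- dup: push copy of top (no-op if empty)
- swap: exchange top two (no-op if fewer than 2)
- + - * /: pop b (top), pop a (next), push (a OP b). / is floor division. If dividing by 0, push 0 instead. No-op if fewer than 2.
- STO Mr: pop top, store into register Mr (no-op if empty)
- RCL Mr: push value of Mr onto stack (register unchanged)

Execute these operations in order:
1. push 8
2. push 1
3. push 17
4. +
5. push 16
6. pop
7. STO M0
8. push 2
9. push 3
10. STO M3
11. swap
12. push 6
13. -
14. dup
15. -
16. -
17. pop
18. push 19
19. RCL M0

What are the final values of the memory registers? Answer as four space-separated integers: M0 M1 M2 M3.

Answer: 18 0 0 3

Derivation:
After op 1 (push 8): stack=[8] mem=[0,0,0,0]
After op 2 (push 1): stack=[8,1] mem=[0,0,0,0]
After op 3 (push 17): stack=[8,1,17] mem=[0,0,0,0]
After op 4 (+): stack=[8,18] mem=[0,0,0,0]
After op 5 (push 16): stack=[8,18,16] mem=[0,0,0,0]
After op 6 (pop): stack=[8,18] mem=[0,0,0,0]
After op 7 (STO M0): stack=[8] mem=[18,0,0,0]
After op 8 (push 2): stack=[8,2] mem=[18,0,0,0]
After op 9 (push 3): stack=[8,2,3] mem=[18,0,0,0]
After op 10 (STO M3): stack=[8,2] mem=[18,0,0,3]
After op 11 (swap): stack=[2,8] mem=[18,0,0,3]
After op 12 (push 6): stack=[2,8,6] mem=[18,0,0,3]
After op 13 (-): stack=[2,2] mem=[18,0,0,3]
After op 14 (dup): stack=[2,2,2] mem=[18,0,0,3]
After op 15 (-): stack=[2,0] mem=[18,0,0,3]
After op 16 (-): stack=[2] mem=[18,0,0,3]
After op 17 (pop): stack=[empty] mem=[18,0,0,3]
After op 18 (push 19): stack=[19] mem=[18,0,0,3]
After op 19 (RCL M0): stack=[19,18] mem=[18,0,0,3]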